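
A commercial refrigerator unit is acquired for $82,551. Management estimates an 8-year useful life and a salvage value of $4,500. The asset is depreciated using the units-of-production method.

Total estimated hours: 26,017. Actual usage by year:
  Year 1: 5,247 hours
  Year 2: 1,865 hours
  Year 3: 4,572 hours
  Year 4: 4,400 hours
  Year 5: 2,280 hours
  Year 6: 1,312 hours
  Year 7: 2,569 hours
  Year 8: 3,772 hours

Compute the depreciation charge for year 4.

$13,200

Depreciable base = $82,551 − $4,500 = $78,051.
Rate = $78,051 / 26,017 hours = $3 per hour.
Year 1: 5,247 × $3 = $15,741. Book value $66,810.
Year 2: 1,865 × $3 = $5,595. Book value $61,215.
Year 3: 4,572 × $3 = $13,716. Book value $47,499.
Year 4: 4,400 × $3 = $13,200. Book value $34,299.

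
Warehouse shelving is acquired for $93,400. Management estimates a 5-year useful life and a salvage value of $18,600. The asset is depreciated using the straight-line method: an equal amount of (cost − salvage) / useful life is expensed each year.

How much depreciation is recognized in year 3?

$14,960

Depreciable base = $93,400 − $18,600 = $74,800.
Annual expense = $74,800 / 5 = $14,960.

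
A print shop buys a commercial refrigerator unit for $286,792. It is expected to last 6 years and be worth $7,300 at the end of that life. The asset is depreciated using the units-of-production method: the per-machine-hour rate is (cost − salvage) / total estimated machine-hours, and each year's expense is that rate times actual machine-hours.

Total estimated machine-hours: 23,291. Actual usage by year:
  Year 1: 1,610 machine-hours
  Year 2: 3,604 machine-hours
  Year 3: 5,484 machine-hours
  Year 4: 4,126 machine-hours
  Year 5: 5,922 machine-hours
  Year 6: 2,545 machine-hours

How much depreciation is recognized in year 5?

Depreciable base = $286,792 − $7,300 = $279,492.
Rate = $279,492 / 23,291 machine-hours = $12 per machine-hour.
Year 1: 1,610 × $12 = $19,320. Book value $267,472.
Year 2: 3,604 × $12 = $43,248. Book value $224,224.
Year 3: 5,484 × $12 = $65,808. Book value $158,416.
Year 4: 4,126 × $12 = $49,512. Book value $108,904.
Year 5: 5,922 × $12 = $71,064. Book value $37,840.

$71,064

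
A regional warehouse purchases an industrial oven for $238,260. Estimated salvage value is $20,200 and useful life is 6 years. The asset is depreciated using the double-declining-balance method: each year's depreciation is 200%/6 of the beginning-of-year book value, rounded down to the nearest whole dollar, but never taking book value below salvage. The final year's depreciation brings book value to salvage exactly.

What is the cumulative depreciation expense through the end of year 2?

Depreciable base = $238,260 − $20,200 = $218,060.
Year 1: ⌊$238,260 × 200%/6⌋ = $79,420. Book value $158,840.
Year 2: ⌊$158,840 × 200%/6⌋ = $52,946. Book value $105,894.
Accumulated through year 2 = $238,260 − $105,894 = $132,366.

$132,366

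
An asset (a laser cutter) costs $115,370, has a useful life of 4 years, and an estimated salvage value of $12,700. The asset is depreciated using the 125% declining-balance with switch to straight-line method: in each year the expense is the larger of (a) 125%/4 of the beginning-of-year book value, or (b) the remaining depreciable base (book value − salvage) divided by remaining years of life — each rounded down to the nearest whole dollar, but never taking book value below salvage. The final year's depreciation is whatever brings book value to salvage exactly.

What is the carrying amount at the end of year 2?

Depreciable base = $115,370 − $12,700 = $102,670.
Year 1: DB = ⌊$115,370 × 125%/4⌋ = $36,053; SL = ⌊$102,670/4⌋ = $25,667 → take DB $36,053. Book value $79,317.
Year 2: DB = ⌊$79,317 × 125%/4⌋ = $24,786; SL = ⌊$66,617/3⌋ = $22,205 → take DB $24,786. Book value $54,531.

$54,531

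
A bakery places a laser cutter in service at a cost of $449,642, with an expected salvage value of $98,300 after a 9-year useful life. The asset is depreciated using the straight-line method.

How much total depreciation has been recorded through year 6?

Depreciable base = $449,642 − $98,300 = $351,342.
Annual expense = $351,342 / 9 = $39,038.
End of year 1: book value $410,604.
End of year 2: book value $371,566.
End of year 3: book value $332,528.
End of year 4: book value $293,490.
End of year 5: book value $254,452.
End of year 6: book value $215,414.
Accumulated through year 6 = $449,642 − $215,414 = $234,228.

$234,228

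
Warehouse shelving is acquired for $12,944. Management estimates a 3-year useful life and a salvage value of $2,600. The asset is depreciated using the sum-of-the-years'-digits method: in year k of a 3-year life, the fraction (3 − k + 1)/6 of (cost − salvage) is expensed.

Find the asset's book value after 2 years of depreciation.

Depreciable base = $12,944 − $2,600 = $10,344.
Sum of the years' digits = 3+2+1 = 6.
Year 1: $10,344 × 3/6 = $5,172. Book value $7,772.
Year 2: $10,344 × 2/6 = $3,448. Book value $4,324.

$4,324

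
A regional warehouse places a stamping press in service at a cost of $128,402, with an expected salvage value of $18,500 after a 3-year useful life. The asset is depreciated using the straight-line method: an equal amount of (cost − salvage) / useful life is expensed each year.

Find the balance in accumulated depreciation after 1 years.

Depreciable base = $128,402 − $18,500 = $109,902.
Annual expense = $109,902 / 3 = $36,634.
End of year 1: book value $91,768.
Accumulated through year 1 = $128,402 − $91,768 = $36,634.

$36,634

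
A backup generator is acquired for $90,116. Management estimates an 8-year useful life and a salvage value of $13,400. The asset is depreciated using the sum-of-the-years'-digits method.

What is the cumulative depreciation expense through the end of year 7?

Depreciable base = $90,116 − $13,400 = $76,716.
Sum of the years' digits = 8+7+6+5+4+3+2+1 = 36.
Year 1: $76,716 × 8/36 = $17,048. Book value $73,068.
Year 2: $76,716 × 7/36 = $14,917. Book value $58,151.
Year 3: $76,716 × 6/36 = $12,786. Book value $45,365.
Year 4: $76,716 × 5/36 = $10,655. Book value $34,710.
Year 5: $76,716 × 4/36 = $8,524. Book value $26,186.
Year 6: $76,716 × 3/36 = $6,393. Book value $19,793.
Year 7: $76,716 × 2/36 = $4,262. Book value $15,531.
Accumulated through year 7 = $90,116 − $15,531 = $74,585.

$74,585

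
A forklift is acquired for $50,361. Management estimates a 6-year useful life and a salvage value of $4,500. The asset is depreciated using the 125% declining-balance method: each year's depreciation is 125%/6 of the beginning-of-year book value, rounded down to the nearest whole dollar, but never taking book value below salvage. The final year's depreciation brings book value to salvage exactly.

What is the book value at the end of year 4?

$19,783

Depreciable base = $50,361 − $4,500 = $45,861.
Year 1: ⌊$50,361 × 125%/6⌋ = $10,491. Book value $39,870.
Year 2: ⌊$39,870 × 125%/6⌋ = $8,306. Book value $31,564.
Year 3: ⌊$31,564 × 125%/6⌋ = $6,575. Book value $24,989.
Year 4: ⌊$24,989 × 125%/6⌋ = $5,206. Book value $19,783.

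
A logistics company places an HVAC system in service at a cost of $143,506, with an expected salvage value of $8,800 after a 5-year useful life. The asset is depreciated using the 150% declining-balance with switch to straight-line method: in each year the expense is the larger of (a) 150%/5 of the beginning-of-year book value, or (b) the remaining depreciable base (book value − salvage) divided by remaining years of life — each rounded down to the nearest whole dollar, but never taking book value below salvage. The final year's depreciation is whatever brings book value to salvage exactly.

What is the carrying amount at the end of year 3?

$49,224

Depreciable base = $143,506 − $8,800 = $134,706.
Year 1: DB = ⌊$143,506 × 150%/5⌋ = $43,051; SL = ⌊$134,706/5⌋ = $26,941 → take DB $43,051. Book value $100,455.
Year 2: DB = ⌊$100,455 × 150%/5⌋ = $30,136; SL = ⌊$91,655/4⌋ = $22,913 → take DB $30,136. Book value $70,319.
Year 3: DB = ⌊$70,319 × 150%/5⌋ = $21,095; SL = ⌊$61,519/3⌋ = $20,506 → take DB $21,095. Book value $49,224.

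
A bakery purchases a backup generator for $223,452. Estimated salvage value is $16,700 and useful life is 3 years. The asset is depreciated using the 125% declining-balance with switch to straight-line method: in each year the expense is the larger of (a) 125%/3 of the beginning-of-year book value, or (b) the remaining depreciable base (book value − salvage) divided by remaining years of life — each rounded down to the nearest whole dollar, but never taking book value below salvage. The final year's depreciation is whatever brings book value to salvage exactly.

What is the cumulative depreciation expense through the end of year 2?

Depreciable base = $223,452 − $16,700 = $206,752.
Year 1: DB = ⌊$223,452 × 125%/3⌋ = $93,105; SL = ⌊$206,752/3⌋ = $68,917 → take DB $93,105. Book value $130,347.
Year 2: DB = ⌊$130,347 × 125%/3⌋ = $54,311; SL = ⌊$113,647/2⌋ = $56,823 → take SL $56,823. Book value $73,524.
Accumulated through year 2 = $223,452 − $73,524 = $149,928.

$149,928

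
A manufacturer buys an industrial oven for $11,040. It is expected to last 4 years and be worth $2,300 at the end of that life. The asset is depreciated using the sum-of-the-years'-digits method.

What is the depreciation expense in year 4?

Depreciable base = $11,040 − $2,300 = $8,740.
Sum of the years' digits = 4+3+2+1 = 10.
Year 1: $8,740 × 4/10 = $3,496. Book value $7,544.
Year 2: $8,740 × 3/10 = $2,622. Book value $4,922.
Year 3: $8,740 × 2/10 = $1,748. Book value $3,174.
Year 4: $8,740 × 1/10 = $874. Book value $2,300.

$874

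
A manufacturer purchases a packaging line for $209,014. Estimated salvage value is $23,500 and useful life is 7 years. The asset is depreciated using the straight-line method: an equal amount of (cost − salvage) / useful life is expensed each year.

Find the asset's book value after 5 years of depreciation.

Depreciable base = $209,014 − $23,500 = $185,514.
Annual expense = $185,514 / 7 = $26,502.
End of year 1: book value $182,512.
End of year 2: book value $156,010.
End of year 3: book value $129,508.
End of year 4: book value $103,006.
End of year 5: book value $76,504.

$76,504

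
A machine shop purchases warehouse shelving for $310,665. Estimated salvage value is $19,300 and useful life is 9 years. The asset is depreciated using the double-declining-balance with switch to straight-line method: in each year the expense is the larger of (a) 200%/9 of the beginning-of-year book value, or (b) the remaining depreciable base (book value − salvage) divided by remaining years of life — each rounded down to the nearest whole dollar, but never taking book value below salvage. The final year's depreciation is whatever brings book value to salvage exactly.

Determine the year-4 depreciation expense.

Depreciable base = $310,665 − $19,300 = $291,365.
Year 1: DB = ⌊$310,665 × 200%/9⌋ = $69,036; SL = ⌊$291,365/9⌋ = $32,373 → take DB $69,036. Book value $241,629.
Year 2: DB = ⌊$241,629 × 200%/9⌋ = $53,695; SL = ⌊$222,329/8⌋ = $27,791 → take DB $53,695. Book value $187,934.
Year 3: DB = ⌊$187,934 × 200%/9⌋ = $41,763; SL = ⌊$168,634/7⌋ = $24,090 → take DB $41,763. Book value $146,171.
Year 4: DB = ⌊$146,171 × 200%/9⌋ = $32,482; SL = ⌊$126,871/6⌋ = $21,145 → take DB $32,482. Book value $113,689.

$32,482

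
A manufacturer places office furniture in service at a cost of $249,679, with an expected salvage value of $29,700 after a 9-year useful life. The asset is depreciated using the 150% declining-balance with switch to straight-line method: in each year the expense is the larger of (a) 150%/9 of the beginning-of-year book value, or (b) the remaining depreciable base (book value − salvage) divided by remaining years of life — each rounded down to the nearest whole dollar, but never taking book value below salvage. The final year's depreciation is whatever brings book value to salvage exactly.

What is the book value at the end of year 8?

$47,361

Depreciable base = $249,679 − $29,700 = $219,979.
Year 1: DB = ⌊$249,679 × 150%/9⌋ = $41,613; SL = ⌊$219,979/9⌋ = $24,442 → take DB $41,613. Book value $208,066.
Year 2: DB = ⌊$208,066 × 150%/9⌋ = $34,677; SL = ⌊$178,366/8⌋ = $22,295 → take DB $34,677. Book value $173,389.
Year 3: DB = ⌊$173,389 × 150%/9⌋ = $28,898; SL = ⌊$143,689/7⌋ = $20,527 → take DB $28,898. Book value $144,491.
Year 4: DB = ⌊$144,491 × 150%/9⌋ = $24,081; SL = ⌊$114,791/6⌋ = $19,131 → take DB $24,081. Book value $120,410.
Year 5: DB = ⌊$120,410 × 150%/9⌋ = $20,068; SL = ⌊$90,710/5⌋ = $18,142 → take DB $20,068. Book value $100,342.
Year 6: DB = ⌊$100,342 × 150%/9⌋ = $16,723; SL = ⌊$70,642/4⌋ = $17,660 → take SL $17,660. Book value $82,682.
Year 7: DB = ⌊$82,682 × 150%/9⌋ = $13,780; SL = ⌊$52,982/3⌋ = $17,660 → take SL $17,660. Book value $65,022.
Year 8: DB = ⌊$65,022 × 150%/9⌋ = $10,837; SL = ⌊$35,322/2⌋ = $17,661 → take SL $17,661. Book value $47,361.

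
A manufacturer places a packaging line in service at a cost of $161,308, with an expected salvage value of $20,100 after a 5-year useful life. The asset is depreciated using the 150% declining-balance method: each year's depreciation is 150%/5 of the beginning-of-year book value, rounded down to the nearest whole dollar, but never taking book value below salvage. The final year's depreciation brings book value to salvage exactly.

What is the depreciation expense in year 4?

Depreciable base = $161,308 − $20,100 = $141,208.
Year 1: ⌊$161,308 × 150%/5⌋ = $48,392. Book value $112,916.
Year 2: ⌊$112,916 × 150%/5⌋ = $33,874. Book value $79,042.
Year 3: ⌊$79,042 × 150%/5⌋ = $23,712. Book value $55,330.
Year 4: ⌊$55,330 × 150%/5⌋ = $16,599. Book value $38,731.

$16,599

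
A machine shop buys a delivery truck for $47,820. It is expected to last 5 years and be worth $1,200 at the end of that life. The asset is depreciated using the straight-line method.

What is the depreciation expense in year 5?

Depreciable base = $47,820 − $1,200 = $46,620.
Annual expense = $46,620 / 5 = $9,324.

$9,324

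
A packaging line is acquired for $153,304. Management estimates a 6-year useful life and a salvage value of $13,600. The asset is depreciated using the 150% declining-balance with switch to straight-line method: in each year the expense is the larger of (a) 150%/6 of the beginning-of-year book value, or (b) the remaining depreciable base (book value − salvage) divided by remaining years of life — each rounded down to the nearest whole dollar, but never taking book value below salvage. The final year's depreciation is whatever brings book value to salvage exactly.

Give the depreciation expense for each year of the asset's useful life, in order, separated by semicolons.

$38,326; $28,744; $21,558; $17,025; $17,025; $17,026

Depreciable base = $153,304 − $13,600 = $139,704.
Year 1: DB = ⌊$153,304 × 150%/6⌋ = $38,326; SL = ⌊$139,704/6⌋ = $23,284 → take DB $38,326. Book value $114,978.
Year 2: DB = ⌊$114,978 × 150%/6⌋ = $28,744; SL = ⌊$101,378/5⌋ = $20,275 → take DB $28,744. Book value $86,234.
Year 3: DB = ⌊$86,234 × 150%/6⌋ = $21,558; SL = ⌊$72,634/4⌋ = $18,158 → take DB $21,558. Book value $64,676.
Year 4: DB = ⌊$64,676 × 150%/6⌋ = $16,169; SL = ⌊$51,076/3⌋ = $17,025 → take SL $17,025. Book value $47,651.
Year 5: DB = ⌊$47,651 × 150%/6⌋ = $11,912; SL = ⌊$34,051/2⌋ = $17,025 → take SL $17,025. Book value $30,626.
Year 6 (final): $30,626 − $13,600 = $17,026. Book value $13,600.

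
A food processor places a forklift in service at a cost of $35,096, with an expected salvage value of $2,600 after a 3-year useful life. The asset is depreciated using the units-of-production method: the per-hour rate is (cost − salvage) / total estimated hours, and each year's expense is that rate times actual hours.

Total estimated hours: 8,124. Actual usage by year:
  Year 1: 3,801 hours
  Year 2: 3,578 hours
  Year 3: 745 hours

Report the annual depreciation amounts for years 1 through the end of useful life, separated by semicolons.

$15,204; $14,312; $2,980

Depreciable base = $35,096 − $2,600 = $32,496.
Rate = $32,496 / 8,124 hours = $4 per hour.
Year 1: 3,801 × $4 = $15,204. Book value $19,892.
Year 2: 3,578 × $4 = $14,312. Book value $5,580.
Year 3: 745 × $4 = $2,980. Book value $2,600.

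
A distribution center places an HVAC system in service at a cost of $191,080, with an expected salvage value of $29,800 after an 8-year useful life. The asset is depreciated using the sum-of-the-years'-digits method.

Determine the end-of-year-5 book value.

$56,680

Depreciable base = $191,080 − $29,800 = $161,280.
Sum of the years' digits = 8+7+6+5+4+3+2+1 = 36.
Year 1: $161,280 × 8/36 = $35,840. Book value $155,240.
Year 2: $161,280 × 7/36 = $31,360. Book value $123,880.
Year 3: $161,280 × 6/36 = $26,880. Book value $97,000.
Year 4: $161,280 × 5/36 = $22,400. Book value $74,600.
Year 5: $161,280 × 4/36 = $17,920. Book value $56,680.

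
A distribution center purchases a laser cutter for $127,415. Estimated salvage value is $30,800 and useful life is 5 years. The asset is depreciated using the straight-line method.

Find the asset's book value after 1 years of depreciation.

Depreciable base = $127,415 − $30,800 = $96,615.
Annual expense = $96,615 / 5 = $19,323.
End of year 1: book value $108,092.

$108,092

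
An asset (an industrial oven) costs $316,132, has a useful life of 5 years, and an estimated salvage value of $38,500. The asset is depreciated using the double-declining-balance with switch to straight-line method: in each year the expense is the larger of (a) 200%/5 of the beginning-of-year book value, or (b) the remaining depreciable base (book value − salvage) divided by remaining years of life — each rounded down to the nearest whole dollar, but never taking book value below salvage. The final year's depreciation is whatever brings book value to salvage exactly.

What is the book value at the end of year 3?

Depreciable base = $316,132 − $38,500 = $277,632.
Year 1: DB = ⌊$316,132 × 200%/5⌋ = $126,452; SL = ⌊$277,632/5⌋ = $55,526 → take DB $126,452. Book value $189,680.
Year 2: DB = ⌊$189,680 × 200%/5⌋ = $75,872; SL = ⌊$151,180/4⌋ = $37,795 → take DB $75,872. Book value $113,808.
Year 3: DB = ⌊$113,808 × 200%/5⌋ = $45,523; SL = ⌊$75,308/3⌋ = $25,102 → take DB $45,523. Book value $68,285.

$68,285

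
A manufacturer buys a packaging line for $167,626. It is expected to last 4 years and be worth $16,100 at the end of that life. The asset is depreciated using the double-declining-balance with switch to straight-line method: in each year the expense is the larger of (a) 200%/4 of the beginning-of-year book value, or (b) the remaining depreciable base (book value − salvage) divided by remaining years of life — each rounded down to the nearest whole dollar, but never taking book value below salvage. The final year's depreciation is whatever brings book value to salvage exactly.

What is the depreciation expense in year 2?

$41,906

Depreciable base = $167,626 − $16,100 = $151,526.
Year 1: DB = ⌊$167,626 × 200%/4⌋ = $83,813; SL = ⌊$151,526/4⌋ = $37,881 → take DB $83,813. Book value $83,813.
Year 2: DB = ⌊$83,813 × 200%/4⌋ = $41,906; SL = ⌊$67,713/3⌋ = $22,571 → take DB $41,906. Book value $41,907.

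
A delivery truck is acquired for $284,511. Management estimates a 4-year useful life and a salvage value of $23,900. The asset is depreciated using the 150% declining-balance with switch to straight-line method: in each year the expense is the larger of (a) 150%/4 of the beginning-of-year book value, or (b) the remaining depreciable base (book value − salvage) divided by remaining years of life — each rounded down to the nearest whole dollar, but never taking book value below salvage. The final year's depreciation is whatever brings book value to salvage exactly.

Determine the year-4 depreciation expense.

Depreciable base = $284,511 − $23,900 = $260,611.
Year 1: DB = ⌊$284,511 × 150%/4⌋ = $106,691; SL = ⌊$260,611/4⌋ = $65,152 → take DB $106,691. Book value $177,820.
Year 2: DB = ⌊$177,820 × 150%/4⌋ = $66,682; SL = ⌊$153,920/3⌋ = $51,306 → take DB $66,682. Book value $111,138.
Year 3: DB = ⌊$111,138 × 150%/4⌋ = $41,676; SL = ⌊$87,238/2⌋ = $43,619 → take SL $43,619. Book value $67,519.
Year 4 (final): $67,519 − $23,900 = $43,619. Book value $23,900.

$43,619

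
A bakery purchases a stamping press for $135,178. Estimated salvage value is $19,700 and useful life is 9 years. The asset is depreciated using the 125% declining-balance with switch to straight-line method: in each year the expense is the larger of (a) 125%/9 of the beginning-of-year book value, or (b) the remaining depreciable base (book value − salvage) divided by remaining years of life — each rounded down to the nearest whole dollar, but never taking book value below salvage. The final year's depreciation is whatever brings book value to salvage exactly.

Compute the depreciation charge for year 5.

Depreciable base = $135,178 − $19,700 = $115,478.
Year 1: DB = ⌊$135,178 × 125%/9⌋ = $18,774; SL = ⌊$115,478/9⌋ = $12,830 → take DB $18,774. Book value $116,404.
Year 2: DB = ⌊$116,404 × 125%/9⌋ = $16,167; SL = ⌊$96,704/8⌋ = $12,088 → take DB $16,167. Book value $100,237.
Year 3: DB = ⌊$100,237 × 125%/9⌋ = $13,921; SL = ⌊$80,537/7⌋ = $11,505 → take DB $13,921. Book value $86,316.
Year 4: DB = ⌊$86,316 × 125%/9⌋ = $11,988; SL = ⌊$66,616/6⌋ = $11,102 → take DB $11,988. Book value $74,328.
Year 5: DB = ⌊$74,328 × 125%/9⌋ = $10,323; SL = ⌊$54,628/5⌋ = $10,925 → take SL $10,925. Book value $63,403.

$10,925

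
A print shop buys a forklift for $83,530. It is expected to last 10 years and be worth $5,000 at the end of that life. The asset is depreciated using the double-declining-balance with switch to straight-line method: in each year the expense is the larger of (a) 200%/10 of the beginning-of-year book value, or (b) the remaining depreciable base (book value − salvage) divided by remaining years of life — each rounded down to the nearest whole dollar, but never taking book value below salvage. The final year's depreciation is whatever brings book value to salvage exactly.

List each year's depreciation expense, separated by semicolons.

$16,706; $13,364; $10,692; $8,553; $6,843; $5,474; $4,379; $4,173; $4,173; $4,173

Depreciable base = $83,530 − $5,000 = $78,530.
Year 1: DB = ⌊$83,530 × 200%/10⌋ = $16,706; SL = ⌊$78,530/10⌋ = $7,853 → take DB $16,706. Book value $66,824.
Year 2: DB = ⌊$66,824 × 200%/10⌋ = $13,364; SL = ⌊$61,824/9⌋ = $6,869 → take DB $13,364. Book value $53,460.
Year 3: DB = ⌊$53,460 × 200%/10⌋ = $10,692; SL = ⌊$48,460/8⌋ = $6,057 → take DB $10,692. Book value $42,768.
Year 4: DB = ⌊$42,768 × 200%/10⌋ = $8,553; SL = ⌊$37,768/7⌋ = $5,395 → take DB $8,553. Book value $34,215.
Year 5: DB = ⌊$34,215 × 200%/10⌋ = $6,843; SL = ⌊$29,215/6⌋ = $4,869 → take DB $6,843. Book value $27,372.
Year 6: DB = ⌊$27,372 × 200%/10⌋ = $5,474; SL = ⌊$22,372/5⌋ = $4,474 → take DB $5,474. Book value $21,898.
Year 7: DB = ⌊$21,898 × 200%/10⌋ = $4,379; SL = ⌊$16,898/4⌋ = $4,224 → take DB $4,379. Book value $17,519.
Year 8: DB = ⌊$17,519 × 200%/10⌋ = $3,503; SL = ⌊$12,519/3⌋ = $4,173 → take SL $4,173. Book value $13,346.
Year 9: DB = ⌊$13,346 × 200%/10⌋ = $2,669; SL = ⌊$8,346/2⌋ = $4,173 → take SL $4,173. Book value $9,173.
Year 10 (final): $9,173 − $5,000 = $4,173. Book value $5,000.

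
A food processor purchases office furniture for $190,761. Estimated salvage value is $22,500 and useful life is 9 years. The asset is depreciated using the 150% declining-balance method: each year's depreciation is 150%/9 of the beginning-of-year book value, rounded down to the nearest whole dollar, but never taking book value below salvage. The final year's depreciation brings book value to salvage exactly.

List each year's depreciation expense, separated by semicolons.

Depreciable base = $190,761 − $22,500 = $168,261.
Year 1: ⌊$190,761 × 150%/9⌋ = $31,793. Book value $158,968.
Year 2: ⌊$158,968 × 150%/9⌋ = $26,494. Book value $132,474.
Year 3: ⌊$132,474 × 150%/9⌋ = $22,079. Book value $110,395.
Year 4: ⌊$110,395 × 150%/9⌋ = $18,399. Book value $91,996.
Year 5: ⌊$91,996 × 150%/9⌋ = $15,332. Book value $76,664.
Year 6: ⌊$76,664 × 150%/9⌋ = $12,777. Book value $63,887.
Year 7: ⌊$63,887 × 150%/9⌋ = $10,647. Book value $53,240.
Year 8: ⌊$53,240 × 150%/9⌋ = $8,873. Book value $44,367.
Year 9 (final): $44,367 − $22,500 = $21,867. Book value $22,500.

$31,793; $26,494; $22,079; $18,399; $15,332; $12,777; $10,647; $8,873; $21,867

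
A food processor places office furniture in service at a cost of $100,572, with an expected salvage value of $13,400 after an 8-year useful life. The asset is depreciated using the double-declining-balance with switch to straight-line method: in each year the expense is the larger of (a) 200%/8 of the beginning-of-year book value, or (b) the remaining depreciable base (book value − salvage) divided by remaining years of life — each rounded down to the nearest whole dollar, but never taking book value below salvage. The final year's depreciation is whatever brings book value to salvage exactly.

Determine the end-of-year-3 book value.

$42,429

Depreciable base = $100,572 − $13,400 = $87,172.
Year 1: DB = ⌊$100,572 × 200%/8⌋ = $25,143; SL = ⌊$87,172/8⌋ = $10,896 → take DB $25,143. Book value $75,429.
Year 2: DB = ⌊$75,429 × 200%/8⌋ = $18,857; SL = ⌊$62,029/7⌋ = $8,861 → take DB $18,857. Book value $56,572.
Year 3: DB = ⌊$56,572 × 200%/8⌋ = $14,143; SL = ⌊$43,172/6⌋ = $7,195 → take DB $14,143. Book value $42,429.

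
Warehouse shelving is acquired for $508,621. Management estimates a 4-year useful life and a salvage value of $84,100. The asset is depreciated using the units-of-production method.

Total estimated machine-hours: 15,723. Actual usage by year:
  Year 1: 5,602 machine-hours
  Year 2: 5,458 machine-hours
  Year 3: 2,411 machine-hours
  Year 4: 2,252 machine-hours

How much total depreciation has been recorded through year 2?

Depreciable base = $508,621 − $84,100 = $424,521.
Rate = $424,521 / 15,723 machine-hours = $27 per machine-hour.
Year 1: 5,602 × $27 = $151,254. Book value $357,367.
Year 2: 5,458 × $27 = $147,366. Book value $210,001.
Accumulated through year 2 = $508,621 − $210,001 = $298,620.

$298,620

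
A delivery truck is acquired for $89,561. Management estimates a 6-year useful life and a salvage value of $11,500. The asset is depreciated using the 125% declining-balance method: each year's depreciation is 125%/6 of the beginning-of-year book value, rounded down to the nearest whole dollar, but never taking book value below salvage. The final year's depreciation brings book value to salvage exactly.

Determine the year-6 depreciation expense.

$16,352

Depreciable base = $89,561 − $11,500 = $78,061.
Year 1: ⌊$89,561 × 125%/6⌋ = $18,658. Book value $70,903.
Year 2: ⌊$70,903 × 125%/6⌋ = $14,771. Book value $56,132.
Year 3: ⌊$56,132 × 125%/6⌋ = $11,694. Book value $44,438.
Year 4: ⌊$44,438 × 125%/6⌋ = $9,257. Book value $35,181.
Year 5: ⌊$35,181 × 125%/6⌋ = $7,329. Book value $27,852.
Year 6 (final): $27,852 − $11,500 = $16,352. Book value $11,500.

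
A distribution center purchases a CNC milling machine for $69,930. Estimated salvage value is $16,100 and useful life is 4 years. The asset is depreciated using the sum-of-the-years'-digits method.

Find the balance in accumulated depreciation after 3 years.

$48,447

Depreciable base = $69,930 − $16,100 = $53,830.
Sum of the years' digits = 4+3+2+1 = 10.
Year 1: $53,830 × 4/10 = $21,532. Book value $48,398.
Year 2: $53,830 × 3/10 = $16,149. Book value $32,249.
Year 3: $53,830 × 2/10 = $10,766. Book value $21,483.
Accumulated through year 3 = $69,930 − $21,483 = $48,447.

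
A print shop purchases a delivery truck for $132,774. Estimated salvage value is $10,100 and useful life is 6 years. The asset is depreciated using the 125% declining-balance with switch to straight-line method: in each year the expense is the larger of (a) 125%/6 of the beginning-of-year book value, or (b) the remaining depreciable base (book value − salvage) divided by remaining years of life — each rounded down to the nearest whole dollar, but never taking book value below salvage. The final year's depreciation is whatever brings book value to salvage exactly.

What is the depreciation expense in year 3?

Depreciable base = $132,774 − $10,100 = $122,674.
Year 1: DB = ⌊$132,774 × 125%/6⌋ = $27,661; SL = ⌊$122,674/6⌋ = $20,445 → take DB $27,661. Book value $105,113.
Year 2: DB = ⌊$105,113 × 125%/6⌋ = $21,898; SL = ⌊$95,013/5⌋ = $19,002 → take DB $21,898. Book value $83,215.
Year 3: DB = ⌊$83,215 × 125%/6⌋ = $17,336; SL = ⌊$73,115/4⌋ = $18,278 → take SL $18,278. Book value $64,937.

$18,278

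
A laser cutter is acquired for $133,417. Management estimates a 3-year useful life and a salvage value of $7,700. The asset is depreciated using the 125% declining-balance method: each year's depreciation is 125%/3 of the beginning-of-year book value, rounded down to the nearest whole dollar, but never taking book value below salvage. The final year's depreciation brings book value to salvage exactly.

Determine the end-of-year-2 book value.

$45,400

Depreciable base = $133,417 − $7,700 = $125,717.
Year 1: ⌊$133,417 × 125%/3⌋ = $55,590. Book value $77,827.
Year 2: ⌊$77,827 × 125%/3⌋ = $32,427. Book value $45,400.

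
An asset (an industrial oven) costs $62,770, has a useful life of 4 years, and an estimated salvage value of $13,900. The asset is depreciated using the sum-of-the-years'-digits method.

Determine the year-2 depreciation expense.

Depreciable base = $62,770 − $13,900 = $48,870.
Sum of the years' digits = 4+3+2+1 = 10.
Year 1: $48,870 × 4/10 = $19,548. Book value $43,222.
Year 2: $48,870 × 3/10 = $14,661. Book value $28,561.

$14,661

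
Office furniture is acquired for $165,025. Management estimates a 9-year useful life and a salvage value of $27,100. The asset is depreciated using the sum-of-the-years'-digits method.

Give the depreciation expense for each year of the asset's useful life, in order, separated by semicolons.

Depreciable base = $165,025 − $27,100 = $137,925.
Sum of the years' digits = 9+8+7+6+5+4+3+2+1 = 45.
Year 1: $137,925 × 9/45 = $27,585. Book value $137,440.
Year 2: $137,925 × 8/45 = $24,520. Book value $112,920.
Year 3: $137,925 × 7/45 = $21,455. Book value $91,465.
Year 4: $137,925 × 6/45 = $18,390. Book value $73,075.
Year 5: $137,925 × 5/45 = $15,325. Book value $57,750.
Year 6: $137,925 × 4/45 = $12,260. Book value $45,490.
Year 7: $137,925 × 3/45 = $9,195. Book value $36,295.
Year 8: $137,925 × 2/45 = $6,130. Book value $30,165.
Year 9: $137,925 × 1/45 = $3,065. Book value $27,100.

$27,585; $24,520; $21,455; $18,390; $15,325; $12,260; $9,195; $6,130; $3,065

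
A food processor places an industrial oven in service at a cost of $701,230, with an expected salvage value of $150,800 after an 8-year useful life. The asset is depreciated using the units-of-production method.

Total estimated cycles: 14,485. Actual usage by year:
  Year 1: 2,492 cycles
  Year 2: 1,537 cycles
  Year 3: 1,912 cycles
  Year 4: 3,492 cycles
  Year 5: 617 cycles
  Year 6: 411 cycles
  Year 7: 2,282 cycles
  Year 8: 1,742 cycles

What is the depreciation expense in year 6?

Depreciable base = $701,230 − $150,800 = $550,430.
Rate = $550,430 / 14,485 cycles = $38 per cycle.
Year 1: 2,492 × $38 = $94,696. Book value $606,534.
Year 2: 1,537 × $38 = $58,406. Book value $548,128.
Year 3: 1,912 × $38 = $72,656. Book value $475,472.
Year 4: 3,492 × $38 = $132,696. Book value $342,776.
Year 5: 617 × $38 = $23,446. Book value $319,330.
Year 6: 411 × $38 = $15,618. Book value $303,712.

$15,618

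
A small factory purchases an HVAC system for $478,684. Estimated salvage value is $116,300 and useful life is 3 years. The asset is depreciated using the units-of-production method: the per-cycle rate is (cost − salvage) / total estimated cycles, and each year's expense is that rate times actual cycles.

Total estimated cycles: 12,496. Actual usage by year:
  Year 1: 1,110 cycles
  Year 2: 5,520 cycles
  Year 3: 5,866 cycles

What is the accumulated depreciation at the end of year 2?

Depreciable base = $478,684 − $116,300 = $362,384.
Rate = $362,384 / 12,496 cycles = $29 per cycle.
Year 1: 1,110 × $29 = $32,190. Book value $446,494.
Year 2: 5,520 × $29 = $160,080. Book value $286,414.
Accumulated through year 2 = $478,684 − $286,414 = $192,270.

$192,270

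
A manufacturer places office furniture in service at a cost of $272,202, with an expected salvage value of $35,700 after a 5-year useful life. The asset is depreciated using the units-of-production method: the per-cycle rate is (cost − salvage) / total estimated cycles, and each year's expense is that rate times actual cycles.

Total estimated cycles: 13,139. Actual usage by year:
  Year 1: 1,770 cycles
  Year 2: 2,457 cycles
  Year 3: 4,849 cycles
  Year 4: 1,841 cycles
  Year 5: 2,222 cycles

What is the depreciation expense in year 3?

$87,282

Depreciable base = $272,202 − $35,700 = $236,502.
Rate = $236,502 / 13,139 cycles = $18 per cycle.
Year 1: 1,770 × $18 = $31,860. Book value $240,342.
Year 2: 2,457 × $18 = $44,226. Book value $196,116.
Year 3: 4,849 × $18 = $87,282. Book value $108,834.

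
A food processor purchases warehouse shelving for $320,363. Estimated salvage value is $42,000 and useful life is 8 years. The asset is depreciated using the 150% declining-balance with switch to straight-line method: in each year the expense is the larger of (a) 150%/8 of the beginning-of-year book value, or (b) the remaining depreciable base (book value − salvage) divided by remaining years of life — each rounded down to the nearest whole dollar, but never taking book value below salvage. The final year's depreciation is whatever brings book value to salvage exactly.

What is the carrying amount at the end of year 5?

$113,439

Depreciable base = $320,363 − $42,000 = $278,363.
Year 1: DB = ⌊$320,363 × 150%/8⌋ = $60,068; SL = ⌊$278,363/8⌋ = $34,795 → take DB $60,068. Book value $260,295.
Year 2: DB = ⌊$260,295 × 150%/8⌋ = $48,805; SL = ⌊$218,295/7⌋ = $31,185 → take DB $48,805. Book value $211,490.
Year 3: DB = ⌊$211,490 × 150%/8⌋ = $39,654; SL = ⌊$169,490/6⌋ = $28,248 → take DB $39,654. Book value $171,836.
Year 4: DB = ⌊$171,836 × 150%/8⌋ = $32,219; SL = ⌊$129,836/5⌋ = $25,967 → take DB $32,219. Book value $139,617.
Year 5: DB = ⌊$139,617 × 150%/8⌋ = $26,178; SL = ⌊$97,617/4⌋ = $24,404 → take DB $26,178. Book value $113,439.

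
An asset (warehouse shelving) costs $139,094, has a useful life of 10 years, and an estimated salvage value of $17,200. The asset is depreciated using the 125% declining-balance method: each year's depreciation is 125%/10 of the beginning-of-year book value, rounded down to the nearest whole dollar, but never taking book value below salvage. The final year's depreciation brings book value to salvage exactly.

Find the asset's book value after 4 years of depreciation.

Depreciable base = $139,094 − $17,200 = $121,894.
Year 1: ⌊$139,094 × 125%/10⌋ = $17,386. Book value $121,708.
Year 2: ⌊$121,708 × 125%/10⌋ = $15,213. Book value $106,495.
Year 3: ⌊$106,495 × 125%/10⌋ = $13,311. Book value $93,184.
Year 4: ⌊$93,184 × 125%/10⌋ = $11,648. Book value $81,536.

$81,536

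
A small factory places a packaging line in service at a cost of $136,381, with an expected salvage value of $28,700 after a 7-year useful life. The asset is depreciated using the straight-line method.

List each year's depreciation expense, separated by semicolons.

$15,383; $15,383; $15,383; $15,383; $15,383; $15,383; $15,383

Depreciable base = $136,381 − $28,700 = $107,681.
Annual expense = $107,681 / 7 = $15,383.
End of year 1: book value $120,998.
End of year 2: book value $105,615.
End of year 3: book value $90,232.
End of year 4: book value $74,849.
End of year 5: book value $59,466.
End of year 6: book value $44,083.
End of year 7: book value $28,700.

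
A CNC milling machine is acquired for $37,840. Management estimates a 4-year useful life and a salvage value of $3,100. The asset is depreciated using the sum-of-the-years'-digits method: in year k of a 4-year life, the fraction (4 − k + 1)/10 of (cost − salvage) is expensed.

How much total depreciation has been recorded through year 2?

Depreciable base = $37,840 − $3,100 = $34,740.
Sum of the years' digits = 4+3+2+1 = 10.
Year 1: $34,740 × 4/10 = $13,896. Book value $23,944.
Year 2: $34,740 × 3/10 = $10,422. Book value $13,522.
Accumulated through year 2 = $37,840 − $13,522 = $24,318.

$24,318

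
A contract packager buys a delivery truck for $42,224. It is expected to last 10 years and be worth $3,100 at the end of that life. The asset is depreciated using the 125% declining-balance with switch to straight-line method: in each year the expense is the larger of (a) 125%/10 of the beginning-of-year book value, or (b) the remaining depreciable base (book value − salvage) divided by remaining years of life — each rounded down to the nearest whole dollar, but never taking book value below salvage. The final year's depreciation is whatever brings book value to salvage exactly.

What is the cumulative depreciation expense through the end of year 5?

$21,133

Depreciable base = $42,224 − $3,100 = $39,124.
Year 1: DB = ⌊$42,224 × 125%/10⌋ = $5,278; SL = ⌊$39,124/10⌋ = $3,912 → take DB $5,278. Book value $36,946.
Year 2: DB = ⌊$36,946 × 125%/10⌋ = $4,618; SL = ⌊$33,846/9⌋ = $3,760 → take DB $4,618. Book value $32,328.
Year 3: DB = ⌊$32,328 × 125%/10⌋ = $4,041; SL = ⌊$29,228/8⌋ = $3,653 → take DB $4,041. Book value $28,287.
Year 4: DB = ⌊$28,287 × 125%/10⌋ = $3,535; SL = ⌊$25,187/7⌋ = $3,598 → take SL $3,598. Book value $24,689.
Year 5: DB = ⌊$24,689 × 125%/10⌋ = $3,086; SL = ⌊$21,589/6⌋ = $3,598 → take SL $3,598. Book value $21,091.
Accumulated through year 5 = $42,224 − $21,091 = $21,133.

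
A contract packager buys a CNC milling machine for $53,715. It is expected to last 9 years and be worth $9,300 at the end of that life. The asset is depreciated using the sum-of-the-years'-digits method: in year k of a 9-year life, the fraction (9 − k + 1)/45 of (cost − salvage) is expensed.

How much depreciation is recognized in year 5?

Depreciable base = $53,715 − $9,300 = $44,415.
Sum of the years' digits = 9+8+7+6+5+4+3+2+1 = 45.
Year 1: $44,415 × 9/45 = $8,883. Book value $44,832.
Year 2: $44,415 × 8/45 = $7,896. Book value $36,936.
Year 3: $44,415 × 7/45 = $6,909. Book value $30,027.
Year 4: $44,415 × 6/45 = $5,922. Book value $24,105.
Year 5: $44,415 × 5/45 = $4,935. Book value $19,170.

$4,935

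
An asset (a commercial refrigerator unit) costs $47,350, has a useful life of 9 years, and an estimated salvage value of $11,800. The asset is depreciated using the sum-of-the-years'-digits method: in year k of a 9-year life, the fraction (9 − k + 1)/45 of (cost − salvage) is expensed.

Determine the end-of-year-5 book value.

$19,700

Depreciable base = $47,350 − $11,800 = $35,550.
Sum of the years' digits = 9+8+7+6+5+4+3+2+1 = 45.
Year 1: $35,550 × 9/45 = $7,110. Book value $40,240.
Year 2: $35,550 × 8/45 = $6,320. Book value $33,920.
Year 3: $35,550 × 7/45 = $5,530. Book value $28,390.
Year 4: $35,550 × 6/45 = $4,740. Book value $23,650.
Year 5: $35,550 × 5/45 = $3,950. Book value $19,700.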